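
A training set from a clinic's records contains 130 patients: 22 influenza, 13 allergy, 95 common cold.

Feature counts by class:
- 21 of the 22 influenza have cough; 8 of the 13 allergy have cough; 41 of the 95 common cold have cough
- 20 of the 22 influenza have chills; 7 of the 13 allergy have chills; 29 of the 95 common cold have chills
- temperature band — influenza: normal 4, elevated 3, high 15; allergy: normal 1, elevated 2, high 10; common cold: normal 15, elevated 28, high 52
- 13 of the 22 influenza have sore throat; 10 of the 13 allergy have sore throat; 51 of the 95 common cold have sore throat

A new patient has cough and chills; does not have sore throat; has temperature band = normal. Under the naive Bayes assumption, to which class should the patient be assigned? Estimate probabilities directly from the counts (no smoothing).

influenza

influenza: (22/130) × (21/22) × (20/22) × (4/22) × (9/22) ≈ 0.010923
allergy: (13/130) × (8/13) × (7/13) × (1/13) × (3/13) ≈ 0.000588215
common cold: (95/130) × (41/95) × (29/95) × (15/95) × (44/95) ≈ 0.00704063
Highest score → influenza.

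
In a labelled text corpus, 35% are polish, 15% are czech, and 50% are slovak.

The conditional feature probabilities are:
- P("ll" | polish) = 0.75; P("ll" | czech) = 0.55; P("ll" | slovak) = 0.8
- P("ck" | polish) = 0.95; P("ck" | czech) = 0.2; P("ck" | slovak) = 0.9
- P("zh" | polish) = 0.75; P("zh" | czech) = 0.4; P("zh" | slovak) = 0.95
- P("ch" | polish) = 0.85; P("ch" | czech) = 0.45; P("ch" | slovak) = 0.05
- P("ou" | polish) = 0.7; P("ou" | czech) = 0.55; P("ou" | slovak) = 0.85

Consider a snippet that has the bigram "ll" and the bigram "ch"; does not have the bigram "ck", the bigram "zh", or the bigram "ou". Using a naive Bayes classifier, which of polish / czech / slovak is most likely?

polish: 0.35 × 0.75 × (1−0.95) × (1−0.75) × 0.85 × (1−0.7) = 0.00083671875
czech: 0.15 × 0.55 × (1−0.2) × (1−0.4) × 0.45 × (1−0.55) = 0.008019
slovak: 0.5 × 0.8 × (1−0.9) × (1−0.95) × 0.05 × (1−0.85) = 0.000015
Highest score → czech.

czech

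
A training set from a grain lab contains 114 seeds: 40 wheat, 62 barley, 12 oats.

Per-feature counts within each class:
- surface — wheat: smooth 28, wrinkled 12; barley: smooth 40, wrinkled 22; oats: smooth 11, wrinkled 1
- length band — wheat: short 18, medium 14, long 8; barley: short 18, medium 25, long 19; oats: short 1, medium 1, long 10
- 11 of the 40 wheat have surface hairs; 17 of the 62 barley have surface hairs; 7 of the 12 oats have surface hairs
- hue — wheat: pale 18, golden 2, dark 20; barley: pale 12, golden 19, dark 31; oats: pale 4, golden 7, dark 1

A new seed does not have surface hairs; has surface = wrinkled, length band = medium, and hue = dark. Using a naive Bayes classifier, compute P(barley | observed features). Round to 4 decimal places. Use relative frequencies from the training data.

0.6785

wheat: (40/114) × (12/40) × (14/40) × (29/40) × (20/40) ≈ 0.0133553
barley: (62/114) × (22/62) × (25/62) × (45/62) × (31/62) ≈ 0.0282395
oats: (12/114) × (1/12) × (1/12) × (5/12) × (1/12) ≈ 0.0000253817
P(barley | x) = 0.0282395 / 0.0416201817 ≈ 0.6785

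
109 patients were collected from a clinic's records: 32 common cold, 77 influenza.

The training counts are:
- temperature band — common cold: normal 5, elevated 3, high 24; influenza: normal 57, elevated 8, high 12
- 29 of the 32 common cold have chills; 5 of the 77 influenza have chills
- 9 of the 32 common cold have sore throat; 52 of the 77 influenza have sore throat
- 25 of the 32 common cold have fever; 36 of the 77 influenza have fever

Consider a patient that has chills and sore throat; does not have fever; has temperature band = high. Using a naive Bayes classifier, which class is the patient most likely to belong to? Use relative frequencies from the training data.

common cold

common cold: (32/109) × (24/32) × (29/32) × (9/32) × (7/32) ≈ 0.0122765
influenza: (77/109) × (12/77) × (5/77) × (52/77) × (41/77) ≈ 0.00257063
Highest score → common cold.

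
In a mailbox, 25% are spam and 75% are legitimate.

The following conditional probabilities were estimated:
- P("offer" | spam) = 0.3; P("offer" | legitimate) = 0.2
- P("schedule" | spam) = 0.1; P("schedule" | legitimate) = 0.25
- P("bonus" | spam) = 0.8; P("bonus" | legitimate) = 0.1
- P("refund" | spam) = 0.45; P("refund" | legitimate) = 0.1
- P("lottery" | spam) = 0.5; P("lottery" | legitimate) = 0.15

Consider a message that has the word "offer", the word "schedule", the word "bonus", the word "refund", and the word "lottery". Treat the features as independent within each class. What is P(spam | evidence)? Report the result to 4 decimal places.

spam: 0.25 × 0.3 × 0.1 × 0.8 × 0.45 × 0.5 = 0.00135
legitimate: 0.75 × 0.2 × 0.25 × 0.1 × 0.1 × 0.15 = 0.00005625
P(spam | x) = 0.00135 / 0.00140625 ≈ 0.9600

0.9600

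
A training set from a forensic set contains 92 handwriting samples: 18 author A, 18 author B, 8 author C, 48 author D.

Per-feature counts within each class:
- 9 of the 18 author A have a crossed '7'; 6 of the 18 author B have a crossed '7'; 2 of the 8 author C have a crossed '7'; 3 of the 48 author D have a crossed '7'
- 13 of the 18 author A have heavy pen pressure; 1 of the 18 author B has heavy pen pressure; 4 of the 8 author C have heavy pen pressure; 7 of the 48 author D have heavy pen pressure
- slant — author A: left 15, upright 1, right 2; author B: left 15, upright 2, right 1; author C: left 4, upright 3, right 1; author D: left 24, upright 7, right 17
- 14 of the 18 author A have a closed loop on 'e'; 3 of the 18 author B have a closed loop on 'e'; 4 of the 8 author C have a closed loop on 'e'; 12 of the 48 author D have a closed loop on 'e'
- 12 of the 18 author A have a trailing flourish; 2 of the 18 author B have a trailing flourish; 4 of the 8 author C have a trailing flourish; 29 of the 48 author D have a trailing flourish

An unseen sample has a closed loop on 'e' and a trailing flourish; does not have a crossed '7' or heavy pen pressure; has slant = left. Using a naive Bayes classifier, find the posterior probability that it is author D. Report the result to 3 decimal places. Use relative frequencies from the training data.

author A: (18/92) × (9/18) × (5/18) × (15/18) × (14/18) × (12/18) ≈ 0.0117418
author B: (18/92) × (12/18) × (17/18) × (15/18) × (3/18) × (2/18) ≈ 0.00190106
author C: (8/92) × (6/8) × (4/8) × (4/8) × (4/8) × (4/8) ≈ 0.00407609
author D: (48/92) × (45/48) × (41/48) × (24/48) × (12/48) × (29/48) ≈ 0.0315525
P(author D | x) = 0.0315525 / 0.04927145 ≈ 0.640

0.640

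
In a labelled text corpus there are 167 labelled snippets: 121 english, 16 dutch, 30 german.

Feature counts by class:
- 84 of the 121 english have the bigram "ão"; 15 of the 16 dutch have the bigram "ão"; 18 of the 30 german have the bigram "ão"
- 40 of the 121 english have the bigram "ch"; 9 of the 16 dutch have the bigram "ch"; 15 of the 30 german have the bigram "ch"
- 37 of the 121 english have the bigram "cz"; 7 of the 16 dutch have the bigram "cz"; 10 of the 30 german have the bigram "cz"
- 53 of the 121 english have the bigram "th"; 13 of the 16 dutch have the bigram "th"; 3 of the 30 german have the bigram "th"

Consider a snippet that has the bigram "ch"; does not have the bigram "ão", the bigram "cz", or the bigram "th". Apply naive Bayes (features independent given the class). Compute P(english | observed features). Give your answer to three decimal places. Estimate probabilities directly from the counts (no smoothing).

english: (121/167) × (37/121) × (40/121) × (84/121) × (68/121) ≈ 0.0285744
dutch: (16/167) × (1/16) × (9/16) × (9/16) × (3/16) ≈ 0.000355247
german: (30/167) × (12/30) × (15/30) × (20/30) × (27/30) ≈ 0.0215569
P(english | x) = 0.0285744 / 0.050486547 ≈ 0.566

0.566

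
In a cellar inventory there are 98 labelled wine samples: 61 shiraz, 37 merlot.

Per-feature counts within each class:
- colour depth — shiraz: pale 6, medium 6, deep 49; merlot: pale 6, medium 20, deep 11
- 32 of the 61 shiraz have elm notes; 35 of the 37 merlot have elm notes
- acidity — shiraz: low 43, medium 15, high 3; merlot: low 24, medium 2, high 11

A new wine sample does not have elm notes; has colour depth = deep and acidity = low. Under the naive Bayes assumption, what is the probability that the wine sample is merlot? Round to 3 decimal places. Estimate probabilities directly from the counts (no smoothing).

shiraz: (61/98) × (49/61) × (29/61) × (43/61) ≈ 0.167562
merlot: (37/98) × (11/37) × (2/37) × (24/37) ≈ 0.00393554
P(merlot | x) = 0.00393554 / 0.17149754 ≈ 0.023

0.023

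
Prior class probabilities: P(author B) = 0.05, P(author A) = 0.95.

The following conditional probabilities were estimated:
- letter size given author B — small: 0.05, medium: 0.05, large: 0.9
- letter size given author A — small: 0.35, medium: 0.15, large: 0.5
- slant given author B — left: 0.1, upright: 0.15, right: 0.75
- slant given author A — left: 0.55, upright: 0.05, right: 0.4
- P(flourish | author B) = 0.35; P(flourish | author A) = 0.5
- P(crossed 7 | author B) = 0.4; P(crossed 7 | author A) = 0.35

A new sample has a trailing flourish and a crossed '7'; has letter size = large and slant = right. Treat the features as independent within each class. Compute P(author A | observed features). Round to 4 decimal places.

author B: 0.05 × 0.9 × 0.75 × 0.35 × 0.4 = 0.004725
author A: 0.95 × 0.5 × 0.4 × 0.5 × 0.35 = 0.03325
P(author A | x) = 0.03325 / 0.037975 ≈ 0.8756

0.8756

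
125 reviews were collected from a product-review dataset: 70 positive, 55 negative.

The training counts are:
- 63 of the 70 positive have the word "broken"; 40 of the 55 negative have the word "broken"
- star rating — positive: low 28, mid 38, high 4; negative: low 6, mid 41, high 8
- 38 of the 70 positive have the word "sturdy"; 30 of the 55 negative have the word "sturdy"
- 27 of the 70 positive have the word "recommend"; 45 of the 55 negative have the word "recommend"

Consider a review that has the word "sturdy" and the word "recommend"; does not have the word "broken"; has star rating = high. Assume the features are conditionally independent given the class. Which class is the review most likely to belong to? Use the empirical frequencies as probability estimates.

negative

positive: (70/125) × (7/70) × (4/70) × (38/70) × (27/70) ≈ 0.000670041
negative: (55/125) × (15/55) × (8/55) × (30/55) × (45/55) ≈ 0.00778963
Highest score → negative.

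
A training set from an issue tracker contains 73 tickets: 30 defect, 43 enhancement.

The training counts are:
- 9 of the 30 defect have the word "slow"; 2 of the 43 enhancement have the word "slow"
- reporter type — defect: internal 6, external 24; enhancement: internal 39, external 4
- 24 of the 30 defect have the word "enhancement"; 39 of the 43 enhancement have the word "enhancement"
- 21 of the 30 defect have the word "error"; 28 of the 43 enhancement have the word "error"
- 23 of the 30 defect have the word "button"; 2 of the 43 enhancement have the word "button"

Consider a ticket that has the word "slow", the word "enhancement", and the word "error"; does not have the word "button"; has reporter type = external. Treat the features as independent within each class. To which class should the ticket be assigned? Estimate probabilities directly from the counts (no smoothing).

defect

defect: (30/73) × (9/30) × (24/30) × (24/30) × (21/30) × (7/30) ≈ 0.0128877
enhancement: (43/73) × (2/43) × (4/43) × (39/43) × (28/43) × (41/43) ≈ 0.00143516
Highest score → defect.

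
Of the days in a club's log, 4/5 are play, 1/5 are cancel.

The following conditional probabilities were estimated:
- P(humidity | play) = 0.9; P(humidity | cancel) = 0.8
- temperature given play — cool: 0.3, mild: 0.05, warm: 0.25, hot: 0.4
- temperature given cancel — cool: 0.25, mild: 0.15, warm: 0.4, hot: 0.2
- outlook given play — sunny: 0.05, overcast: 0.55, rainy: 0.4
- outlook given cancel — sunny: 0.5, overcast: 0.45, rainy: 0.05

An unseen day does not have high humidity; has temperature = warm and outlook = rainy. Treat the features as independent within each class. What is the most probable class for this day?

play: 0.8 × (1−0.9) × 0.25 × 0.4 = 0.008
cancel: 0.2 × (1−0.8) × 0.4 × 0.05 = 0.0008
Highest score → play.

play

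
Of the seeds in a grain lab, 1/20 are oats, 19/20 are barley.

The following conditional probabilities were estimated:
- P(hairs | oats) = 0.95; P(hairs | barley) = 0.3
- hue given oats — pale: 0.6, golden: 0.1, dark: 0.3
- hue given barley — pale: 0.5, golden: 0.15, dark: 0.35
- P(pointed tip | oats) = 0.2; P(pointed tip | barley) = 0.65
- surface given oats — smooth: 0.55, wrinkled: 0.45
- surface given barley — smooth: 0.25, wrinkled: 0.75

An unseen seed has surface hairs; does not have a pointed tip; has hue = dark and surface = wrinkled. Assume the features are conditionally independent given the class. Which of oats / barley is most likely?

oats: 0.05 × 0.95 × 0.3 × (1−0.2) × 0.45 = 0.00513
barley: 0.95 × 0.3 × 0.35 × (1−0.65) × 0.75 = 0.026184375
Highest score → barley.

barley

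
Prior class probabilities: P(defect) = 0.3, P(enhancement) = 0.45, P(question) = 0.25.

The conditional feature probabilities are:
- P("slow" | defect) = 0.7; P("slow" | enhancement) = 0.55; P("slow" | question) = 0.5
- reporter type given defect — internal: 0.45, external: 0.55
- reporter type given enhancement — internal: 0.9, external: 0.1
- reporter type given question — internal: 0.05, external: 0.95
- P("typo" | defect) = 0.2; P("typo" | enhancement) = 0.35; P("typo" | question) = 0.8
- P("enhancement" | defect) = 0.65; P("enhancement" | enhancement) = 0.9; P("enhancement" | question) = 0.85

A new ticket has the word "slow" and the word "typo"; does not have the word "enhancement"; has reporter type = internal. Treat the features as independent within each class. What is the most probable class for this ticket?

enhancement

defect: 0.3 × 0.7 × 0.45 × 0.2 × (1−0.65) = 0.006615
enhancement: 0.45 × 0.55 × 0.9 × 0.35 × (1−0.9) = 0.00779625
question: 0.25 × 0.5 × 0.05 × 0.8 × (1−0.85) = 0.00075
Highest score → enhancement.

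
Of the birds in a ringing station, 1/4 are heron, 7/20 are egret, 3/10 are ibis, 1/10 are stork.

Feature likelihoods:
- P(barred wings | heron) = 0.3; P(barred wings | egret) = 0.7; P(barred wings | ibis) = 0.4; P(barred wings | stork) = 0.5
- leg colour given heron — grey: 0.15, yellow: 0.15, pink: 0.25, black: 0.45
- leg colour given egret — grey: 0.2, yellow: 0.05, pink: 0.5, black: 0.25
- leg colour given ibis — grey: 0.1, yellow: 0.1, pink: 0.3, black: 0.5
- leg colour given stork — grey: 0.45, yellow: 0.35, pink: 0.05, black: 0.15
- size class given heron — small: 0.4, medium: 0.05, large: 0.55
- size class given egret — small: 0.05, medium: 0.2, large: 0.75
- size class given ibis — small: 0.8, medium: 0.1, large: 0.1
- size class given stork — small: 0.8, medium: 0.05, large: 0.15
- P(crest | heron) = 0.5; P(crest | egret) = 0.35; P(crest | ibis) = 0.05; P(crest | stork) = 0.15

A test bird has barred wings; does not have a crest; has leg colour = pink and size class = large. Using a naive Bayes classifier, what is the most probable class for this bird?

heron: 0.25 × 0.3 × 0.25 × 0.55 × (1−0.5) = 0.00515625
egret: 0.35 × 0.7 × 0.5 × 0.75 × (1−0.35) = 0.05971875
ibis: 0.3 × 0.4 × 0.3 × 0.1 × (1−0.05) = 0.00342
stork: 0.1 × 0.5 × 0.05 × 0.15 × (1−0.15) = 0.00031875
Highest score → egret.

egret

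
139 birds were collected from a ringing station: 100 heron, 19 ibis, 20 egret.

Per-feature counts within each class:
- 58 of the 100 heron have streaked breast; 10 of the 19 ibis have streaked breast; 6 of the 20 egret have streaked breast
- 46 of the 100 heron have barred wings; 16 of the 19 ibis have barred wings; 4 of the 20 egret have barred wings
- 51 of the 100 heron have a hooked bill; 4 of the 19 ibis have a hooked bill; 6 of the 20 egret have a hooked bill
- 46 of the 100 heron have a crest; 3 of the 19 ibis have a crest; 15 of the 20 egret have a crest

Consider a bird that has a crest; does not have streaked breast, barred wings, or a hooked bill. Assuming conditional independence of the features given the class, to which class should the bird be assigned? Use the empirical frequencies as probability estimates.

heron: (100/139) × (42/100) × (54/100) × (49/100) × (46/100) ≈ 0.0367775
ibis: (19/139) × (9/19) × (3/19) × (15/19) × (3/19) ≈ 0.00127439
egret: (20/139) × (14/20) × (16/20) × (14/20) × (15/20) ≈ 0.0423022
Highest score → egret.

egret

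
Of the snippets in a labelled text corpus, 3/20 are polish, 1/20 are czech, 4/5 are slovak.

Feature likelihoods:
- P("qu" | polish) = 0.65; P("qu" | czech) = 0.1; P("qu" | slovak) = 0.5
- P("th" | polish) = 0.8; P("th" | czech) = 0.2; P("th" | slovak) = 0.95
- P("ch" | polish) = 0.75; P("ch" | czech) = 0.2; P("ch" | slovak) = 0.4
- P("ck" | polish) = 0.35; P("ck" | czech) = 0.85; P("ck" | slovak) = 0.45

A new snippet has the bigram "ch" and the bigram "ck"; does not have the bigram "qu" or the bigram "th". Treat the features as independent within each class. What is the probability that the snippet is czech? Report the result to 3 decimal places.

polish: 0.15 × (1−0.65) × (1−0.8) × 0.75 × 0.35 = 0.00275625
czech: 0.05 × (1−0.1) × (1−0.2) × 0.2 × 0.85 = 0.00612
slovak: 0.8 × (1−0.5) × (1−0.95) × 0.4 × 0.45 = 0.0036
P(czech | x) = 0.00612 / 0.01247625 ≈ 0.491

0.491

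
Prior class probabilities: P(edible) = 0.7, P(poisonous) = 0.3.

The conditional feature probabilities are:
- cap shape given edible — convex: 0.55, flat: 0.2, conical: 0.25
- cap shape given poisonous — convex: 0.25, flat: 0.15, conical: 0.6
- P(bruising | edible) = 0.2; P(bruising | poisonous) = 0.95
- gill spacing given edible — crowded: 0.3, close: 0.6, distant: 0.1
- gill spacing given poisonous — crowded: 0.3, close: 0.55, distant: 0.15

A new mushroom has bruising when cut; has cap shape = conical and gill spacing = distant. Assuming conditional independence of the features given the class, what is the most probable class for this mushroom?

edible: 0.7 × 0.25 × 0.2 × 0.1 = 0.0035
poisonous: 0.3 × 0.6 × 0.95 × 0.15 = 0.02565
Highest score → poisonous.

poisonous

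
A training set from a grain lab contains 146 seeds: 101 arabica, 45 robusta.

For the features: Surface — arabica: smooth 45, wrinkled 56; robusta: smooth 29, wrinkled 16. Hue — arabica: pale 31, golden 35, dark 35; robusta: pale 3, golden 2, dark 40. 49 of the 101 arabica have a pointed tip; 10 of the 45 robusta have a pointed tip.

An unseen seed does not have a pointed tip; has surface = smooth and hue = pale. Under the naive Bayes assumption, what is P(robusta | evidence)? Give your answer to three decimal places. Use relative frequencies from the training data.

arabica: (101/146) × (45/101) × (31/101) × (52/101) ≈ 0.0487059
robusta: (45/146) × (29/45) × (3/45) × (35/45) ≈ 0.0102993
P(robusta | x) = 0.0102993 / 0.0590052 ≈ 0.175

0.175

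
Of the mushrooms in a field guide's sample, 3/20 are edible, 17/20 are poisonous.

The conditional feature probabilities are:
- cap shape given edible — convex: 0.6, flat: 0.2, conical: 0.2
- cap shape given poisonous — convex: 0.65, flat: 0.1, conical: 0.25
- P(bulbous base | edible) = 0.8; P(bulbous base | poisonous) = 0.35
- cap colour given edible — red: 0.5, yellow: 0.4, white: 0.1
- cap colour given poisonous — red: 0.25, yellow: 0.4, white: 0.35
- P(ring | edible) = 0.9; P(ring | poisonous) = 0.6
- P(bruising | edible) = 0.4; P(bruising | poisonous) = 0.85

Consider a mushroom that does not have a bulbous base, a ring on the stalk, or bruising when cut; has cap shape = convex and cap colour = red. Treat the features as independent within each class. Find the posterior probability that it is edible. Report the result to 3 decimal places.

0.091

edible: 0.15 × 0.6 × (1−0.8) × 0.5 × (1−0.9) × (1−0.4) = 0.00054
poisonous: 0.85 × 0.65 × (1−0.35) × 0.25 × (1−0.6) × (1−0.85) = 0.005386875
P(edible | x) = 0.00054 / 0.005926875 ≈ 0.091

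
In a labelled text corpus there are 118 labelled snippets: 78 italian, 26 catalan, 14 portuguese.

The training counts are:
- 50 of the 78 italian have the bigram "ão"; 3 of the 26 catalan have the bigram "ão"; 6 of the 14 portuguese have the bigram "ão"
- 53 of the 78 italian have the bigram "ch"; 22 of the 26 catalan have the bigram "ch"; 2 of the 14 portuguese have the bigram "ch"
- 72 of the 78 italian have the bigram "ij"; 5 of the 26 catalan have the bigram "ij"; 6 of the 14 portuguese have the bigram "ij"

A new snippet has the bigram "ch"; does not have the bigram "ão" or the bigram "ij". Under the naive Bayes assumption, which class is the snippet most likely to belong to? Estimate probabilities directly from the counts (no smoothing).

italian: (78/118) × (28/78) × (53/78) × (6/78) ≈ 0.0124026
catalan: (26/118) × (23/26) × (22/26) × (21/26) ≈ 0.133211
portuguese: (14/118) × (8/14) × (2/14) × (8/14) ≈ 0.00553442
Highest score → catalan.

catalan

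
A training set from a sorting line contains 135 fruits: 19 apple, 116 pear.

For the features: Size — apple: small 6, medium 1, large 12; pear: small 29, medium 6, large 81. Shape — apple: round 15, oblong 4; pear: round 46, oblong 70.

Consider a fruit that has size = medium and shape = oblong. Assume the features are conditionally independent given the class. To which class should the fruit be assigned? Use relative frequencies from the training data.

pear

apple: (19/135) × (1/19) × (4/19) ≈ 0.00155945
pear: (116/135) × (6/116) × (70/116) ≈ 0.0268199
Highest score → pear.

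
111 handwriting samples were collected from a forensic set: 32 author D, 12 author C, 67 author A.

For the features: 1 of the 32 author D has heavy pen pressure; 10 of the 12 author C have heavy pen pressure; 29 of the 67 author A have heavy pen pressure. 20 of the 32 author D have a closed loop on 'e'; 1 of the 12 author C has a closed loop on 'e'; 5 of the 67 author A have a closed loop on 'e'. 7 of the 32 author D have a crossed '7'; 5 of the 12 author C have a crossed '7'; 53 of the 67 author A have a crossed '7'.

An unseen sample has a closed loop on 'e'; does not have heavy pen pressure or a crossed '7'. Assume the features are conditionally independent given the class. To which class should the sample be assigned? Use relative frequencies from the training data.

author D

author D: (32/111) × (31/32) × (20/32) × (25/32) ≈ 0.136367
author C: (12/111) × (2/12) × (1/12) × (7/12) ≈ 0.000875876
author A: (67/111) × (38/67) × (5/67) × (14/67) ≈ 0.00533837
Highest score → author D.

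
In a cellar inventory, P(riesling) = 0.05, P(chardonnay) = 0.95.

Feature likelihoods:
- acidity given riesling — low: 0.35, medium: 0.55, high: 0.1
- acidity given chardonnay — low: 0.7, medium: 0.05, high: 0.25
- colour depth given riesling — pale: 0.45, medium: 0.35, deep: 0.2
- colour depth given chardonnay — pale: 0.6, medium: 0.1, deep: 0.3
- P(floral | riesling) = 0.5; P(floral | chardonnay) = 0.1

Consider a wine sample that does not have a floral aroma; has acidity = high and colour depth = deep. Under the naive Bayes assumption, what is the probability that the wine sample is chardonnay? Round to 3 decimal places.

0.992

riesling: 0.05 × 0.1 × 0.2 × (1−0.5) = 0.0005
chardonnay: 0.95 × 0.25 × 0.3 × (1−0.1) = 0.064125
P(chardonnay | x) = 0.064125 / 0.064625 ≈ 0.992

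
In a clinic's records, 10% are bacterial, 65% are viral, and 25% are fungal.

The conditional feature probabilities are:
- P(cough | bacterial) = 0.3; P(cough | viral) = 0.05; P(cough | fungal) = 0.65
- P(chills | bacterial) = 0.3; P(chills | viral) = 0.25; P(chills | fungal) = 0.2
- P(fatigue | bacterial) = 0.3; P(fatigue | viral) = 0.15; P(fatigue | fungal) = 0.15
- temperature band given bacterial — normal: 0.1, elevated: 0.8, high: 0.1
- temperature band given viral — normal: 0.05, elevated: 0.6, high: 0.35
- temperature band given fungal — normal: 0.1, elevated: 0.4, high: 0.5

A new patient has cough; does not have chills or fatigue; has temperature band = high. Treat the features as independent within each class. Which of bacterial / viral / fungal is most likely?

fungal

bacterial: 0.1 × 0.3 × (1−0.3) × (1−0.3) × 0.1 = 0.00147
viral: 0.65 × 0.05 × (1−0.25) × (1−0.15) × 0.35 = 0.0072515625
fungal: 0.25 × 0.65 × (1−0.2) × (1−0.15) × 0.5 = 0.05525
Highest score → fungal.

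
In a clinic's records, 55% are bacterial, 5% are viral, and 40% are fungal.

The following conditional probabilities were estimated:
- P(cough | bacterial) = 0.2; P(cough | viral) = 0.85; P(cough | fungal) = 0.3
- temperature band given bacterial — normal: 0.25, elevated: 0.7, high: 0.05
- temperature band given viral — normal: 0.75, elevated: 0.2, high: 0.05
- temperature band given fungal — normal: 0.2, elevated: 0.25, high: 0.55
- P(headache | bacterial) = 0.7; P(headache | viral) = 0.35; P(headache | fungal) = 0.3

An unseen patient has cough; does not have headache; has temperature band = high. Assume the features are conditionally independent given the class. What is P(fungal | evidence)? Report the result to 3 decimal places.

0.938

bacterial: 0.55 × 0.2 × 0.05 × (1−0.7) = 0.00165
viral: 0.05 × 0.85 × 0.05 × (1−0.35) = 0.00138125
fungal: 0.4 × 0.3 × 0.55 × (1−0.3) = 0.0462
P(fungal | x) = 0.0462 / 0.04923125 ≈ 0.938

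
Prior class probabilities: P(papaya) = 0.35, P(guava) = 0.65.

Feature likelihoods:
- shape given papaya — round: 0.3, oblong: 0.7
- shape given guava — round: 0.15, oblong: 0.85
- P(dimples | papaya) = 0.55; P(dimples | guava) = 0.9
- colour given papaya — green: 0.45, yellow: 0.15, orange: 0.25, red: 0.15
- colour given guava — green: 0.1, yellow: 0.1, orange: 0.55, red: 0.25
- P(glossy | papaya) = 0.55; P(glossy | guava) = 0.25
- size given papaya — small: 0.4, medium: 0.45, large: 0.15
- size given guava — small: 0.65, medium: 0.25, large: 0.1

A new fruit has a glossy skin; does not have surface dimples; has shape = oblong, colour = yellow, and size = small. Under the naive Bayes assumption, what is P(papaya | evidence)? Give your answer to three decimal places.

0.802

papaya: 0.35 × 0.7 × (1−0.55) × 0.15 × 0.55 × 0.4 = 0.00363825
guava: 0.65 × 0.85 × (1−0.9) × 0.1 × 0.25 × 0.65 = 0.0008978125
P(papaya | x) = 0.00363825 / 0.0045360625 ≈ 0.802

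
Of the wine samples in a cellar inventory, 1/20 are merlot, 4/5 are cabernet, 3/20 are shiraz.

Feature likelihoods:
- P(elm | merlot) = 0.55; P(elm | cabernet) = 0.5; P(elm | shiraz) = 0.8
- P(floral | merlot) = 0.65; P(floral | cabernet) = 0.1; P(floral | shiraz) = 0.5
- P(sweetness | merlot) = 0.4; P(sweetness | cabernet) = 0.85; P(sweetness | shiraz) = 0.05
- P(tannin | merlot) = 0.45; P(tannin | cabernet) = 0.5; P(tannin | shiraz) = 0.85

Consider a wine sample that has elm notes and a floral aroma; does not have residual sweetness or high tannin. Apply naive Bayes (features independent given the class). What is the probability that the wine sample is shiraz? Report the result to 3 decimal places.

0.490

merlot: 0.05 × 0.55 × 0.65 × (1−0.4) × (1−0.45) = 0.00589875
cabernet: 0.8 × 0.5 × 0.1 × (1−0.85) × (1−0.5) = 0.003
shiraz: 0.15 × 0.8 × 0.5 × (1−0.05) × (1−0.85) = 0.00855
P(shiraz | x) = 0.00855 / 0.01744875 ≈ 0.490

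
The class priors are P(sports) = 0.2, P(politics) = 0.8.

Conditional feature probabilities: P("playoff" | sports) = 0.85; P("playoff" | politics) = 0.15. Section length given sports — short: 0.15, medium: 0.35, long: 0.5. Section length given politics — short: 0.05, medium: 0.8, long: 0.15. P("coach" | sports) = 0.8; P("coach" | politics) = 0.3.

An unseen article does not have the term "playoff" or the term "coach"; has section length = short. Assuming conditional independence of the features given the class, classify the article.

politics

sports: 0.2 × (1−0.85) × 0.15 × (1−0.8) = 0.0009
politics: 0.8 × (1−0.15) × 0.05 × (1−0.3) = 0.0238
Highest score → politics.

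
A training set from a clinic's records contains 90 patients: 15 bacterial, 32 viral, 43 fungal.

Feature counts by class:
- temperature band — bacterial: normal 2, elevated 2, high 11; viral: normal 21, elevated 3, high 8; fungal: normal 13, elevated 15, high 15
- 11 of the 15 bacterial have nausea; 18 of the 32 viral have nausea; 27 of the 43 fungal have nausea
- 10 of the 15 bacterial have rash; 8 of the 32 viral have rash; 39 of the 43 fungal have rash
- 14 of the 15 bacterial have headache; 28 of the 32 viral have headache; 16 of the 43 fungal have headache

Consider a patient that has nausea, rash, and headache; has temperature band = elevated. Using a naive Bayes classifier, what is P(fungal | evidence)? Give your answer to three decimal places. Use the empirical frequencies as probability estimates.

0.713

bacterial: (15/90) × (2/15) × (11/15) × (10/15) × (14/15) ≈ 0.0101399
viral: (32/90) × (3/32) × (18/32) × (8/32) × (28/32) = 0.0041015625
fungal: (43/90) × (15/43) × (27/43) × (39/43) × (16/43) ≈ 0.0353176
P(fungal | x) = 0.0353176 / 0.0495590625 ≈ 0.713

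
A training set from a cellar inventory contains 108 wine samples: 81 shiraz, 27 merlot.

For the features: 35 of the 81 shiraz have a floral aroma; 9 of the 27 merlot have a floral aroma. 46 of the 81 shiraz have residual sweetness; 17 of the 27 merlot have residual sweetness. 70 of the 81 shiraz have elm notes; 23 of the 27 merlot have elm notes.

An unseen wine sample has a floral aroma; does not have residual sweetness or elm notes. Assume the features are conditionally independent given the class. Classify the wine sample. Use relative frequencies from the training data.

shiraz

shiraz: (81/108) × (35/81) × (35/81) × (11/81) ≈ 0.0190167
merlot: (27/108) × (9/27) × (10/27) × (4/27) ≈ 0.00457247
Highest score → shiraz.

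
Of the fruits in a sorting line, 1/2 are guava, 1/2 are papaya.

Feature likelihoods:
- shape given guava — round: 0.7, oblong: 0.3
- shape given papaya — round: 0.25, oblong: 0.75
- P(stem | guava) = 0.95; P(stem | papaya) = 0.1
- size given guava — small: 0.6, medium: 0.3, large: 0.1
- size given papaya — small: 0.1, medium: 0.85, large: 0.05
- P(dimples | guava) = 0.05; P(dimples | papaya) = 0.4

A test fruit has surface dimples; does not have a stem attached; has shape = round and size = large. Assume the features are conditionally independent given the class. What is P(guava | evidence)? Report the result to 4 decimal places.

0.0374

guava: 0.5 × 0.7 × (1−0.95) × 0.1 × 0.05 = 0.0000875
papaya: 0.5 × 0.25 × (1−0.1) × 0.05 × 0.4 = 0.00225
P(guava | x) = 0.0000875 / 0.0023375 ≈ 0.0374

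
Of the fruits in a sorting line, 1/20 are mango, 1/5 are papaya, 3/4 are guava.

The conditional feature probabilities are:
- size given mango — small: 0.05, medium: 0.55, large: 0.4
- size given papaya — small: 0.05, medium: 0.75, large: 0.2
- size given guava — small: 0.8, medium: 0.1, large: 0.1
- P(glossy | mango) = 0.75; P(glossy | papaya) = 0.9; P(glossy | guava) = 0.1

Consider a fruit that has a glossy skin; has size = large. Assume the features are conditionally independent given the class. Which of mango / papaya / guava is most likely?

mango: 0.05 × 0.4 × 0.75 = 0.015
papaya: 0.2 × 0.2 × 0.9 = 0.036
guava: 0.75 × 0.1 × 0.1 = 0.0075
Highest score → papaya.

papaya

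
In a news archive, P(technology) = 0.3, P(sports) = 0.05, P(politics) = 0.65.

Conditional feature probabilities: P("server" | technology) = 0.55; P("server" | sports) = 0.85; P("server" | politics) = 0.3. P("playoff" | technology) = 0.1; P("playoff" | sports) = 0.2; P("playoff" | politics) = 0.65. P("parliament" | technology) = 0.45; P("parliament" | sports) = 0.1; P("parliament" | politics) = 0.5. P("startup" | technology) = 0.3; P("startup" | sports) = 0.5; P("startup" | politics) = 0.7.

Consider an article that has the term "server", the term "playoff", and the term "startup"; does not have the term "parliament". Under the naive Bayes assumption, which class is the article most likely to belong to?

politics

technology: 0.3 × 0.55 × 0.1 × (1−0.45) × 0.3 = 0.0027225
sports: 0.05 × 0.85 × 0.2 × (1−0.1) × 0.5 = 0.003825
politics: 0.65 × 0.3 × 0.65 × (1−0.5) × 0.7 = 0.0443625
Highest score → politics.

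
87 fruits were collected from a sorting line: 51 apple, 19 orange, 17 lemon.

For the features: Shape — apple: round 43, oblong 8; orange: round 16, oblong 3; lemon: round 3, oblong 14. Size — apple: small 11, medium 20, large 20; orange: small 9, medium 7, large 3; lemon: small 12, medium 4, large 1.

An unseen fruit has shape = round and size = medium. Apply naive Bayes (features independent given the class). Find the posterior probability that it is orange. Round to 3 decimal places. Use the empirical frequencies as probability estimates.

apple: (51/87) × (43/51) × (20/51) ≈ 0.193825
orange: (19/87) × (16/19) × (7/19) ≈ 0.0677556
lemon: (17/87) × (3/17) × (4/17) ≈ 0.00811359
P(orange | x) = 0.0677556 / 0.26969419 ≈ 0.251

0.251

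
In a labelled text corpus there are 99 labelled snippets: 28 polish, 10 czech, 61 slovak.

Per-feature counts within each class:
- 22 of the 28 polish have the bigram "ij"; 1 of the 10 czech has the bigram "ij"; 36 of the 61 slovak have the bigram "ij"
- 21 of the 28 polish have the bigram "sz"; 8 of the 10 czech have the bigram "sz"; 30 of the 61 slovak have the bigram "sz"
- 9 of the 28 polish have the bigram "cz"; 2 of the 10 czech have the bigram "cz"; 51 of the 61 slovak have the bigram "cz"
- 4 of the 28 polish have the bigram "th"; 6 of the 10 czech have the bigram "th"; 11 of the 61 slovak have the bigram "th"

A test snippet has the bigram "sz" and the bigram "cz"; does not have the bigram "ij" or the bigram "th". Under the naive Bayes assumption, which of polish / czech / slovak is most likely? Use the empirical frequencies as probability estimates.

polish: (28/99) × (6/28) × (21/28) × (9/28) × (24/28) ≈ 0.0125232
czech: (10/99) × (9/10) × (8/10) × (2/10) × (4/10) ≈ 0.00581818
slovak: (61/99) × (25/61) × (30/61) × (51/61) × (50/61) ≈ 0.0851092
Highest score → slovak.

slovak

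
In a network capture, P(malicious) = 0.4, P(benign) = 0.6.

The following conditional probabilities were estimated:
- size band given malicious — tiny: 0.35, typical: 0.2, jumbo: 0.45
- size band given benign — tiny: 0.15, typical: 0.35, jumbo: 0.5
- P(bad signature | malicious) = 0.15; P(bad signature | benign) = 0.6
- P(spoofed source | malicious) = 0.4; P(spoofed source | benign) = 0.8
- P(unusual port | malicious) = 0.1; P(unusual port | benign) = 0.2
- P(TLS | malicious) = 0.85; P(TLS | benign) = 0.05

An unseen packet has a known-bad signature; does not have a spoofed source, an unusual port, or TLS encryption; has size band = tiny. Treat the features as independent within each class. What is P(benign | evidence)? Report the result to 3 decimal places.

malicious: 0.4 × 0.35 × 0.15 × (1−0.4) × (1−0.1) × (1−0.85) = 0.001701
benign: 0.6 × 0.15 × 0.6 × (1−0.8) × (1−0.2) × (1−0.05) = 0.008208
P(benign | x) = 0.008208 / 0.009909 ≈ 0.828

0.828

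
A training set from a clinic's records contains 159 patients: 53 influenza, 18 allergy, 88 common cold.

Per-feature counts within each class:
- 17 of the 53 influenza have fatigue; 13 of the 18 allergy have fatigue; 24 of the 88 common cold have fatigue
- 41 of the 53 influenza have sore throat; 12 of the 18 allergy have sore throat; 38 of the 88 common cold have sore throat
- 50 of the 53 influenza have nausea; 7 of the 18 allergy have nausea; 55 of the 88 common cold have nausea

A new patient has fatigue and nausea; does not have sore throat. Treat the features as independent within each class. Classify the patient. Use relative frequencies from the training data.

common cold

influenza: (53/159) × (17/53) × (12/53) × (50/53) ≈ 0.0228376
allergy: (18/159) × (13/18) × (6/18) × (7/18) ≈ 0.0105986
common cold: (88/159) × (24/88) × (50/88) × (55/88) ≈ 0.0536021
Highest score → common cold.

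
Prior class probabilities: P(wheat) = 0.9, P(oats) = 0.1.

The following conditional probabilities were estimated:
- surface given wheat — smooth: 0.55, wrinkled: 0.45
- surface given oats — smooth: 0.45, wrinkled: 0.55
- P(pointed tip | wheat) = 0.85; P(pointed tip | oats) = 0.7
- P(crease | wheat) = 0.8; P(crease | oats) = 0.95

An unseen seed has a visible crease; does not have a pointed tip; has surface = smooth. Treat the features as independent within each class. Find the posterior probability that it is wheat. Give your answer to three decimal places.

wheat: 0.9 × 0.55 × (1−0.85) × 0.8 = 0.0594
oats: 0.1 × 0.45 × (1−0.7) × 0.95 = 0.012825
P(wheat | x) = 0.0594 / 0.072225 ≈ 0.822

0.822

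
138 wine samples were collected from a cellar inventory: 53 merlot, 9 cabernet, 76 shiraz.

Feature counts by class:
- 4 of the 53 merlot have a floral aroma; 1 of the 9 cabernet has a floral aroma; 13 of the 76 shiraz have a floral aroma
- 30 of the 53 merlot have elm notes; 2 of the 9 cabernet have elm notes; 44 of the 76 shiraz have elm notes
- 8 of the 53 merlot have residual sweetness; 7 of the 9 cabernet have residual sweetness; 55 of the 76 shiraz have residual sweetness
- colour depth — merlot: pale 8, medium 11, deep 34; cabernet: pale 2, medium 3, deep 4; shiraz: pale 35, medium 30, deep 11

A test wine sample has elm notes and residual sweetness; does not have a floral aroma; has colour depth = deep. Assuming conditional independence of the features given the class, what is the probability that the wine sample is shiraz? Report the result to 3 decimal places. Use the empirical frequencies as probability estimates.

0.537

merlot: (53/138) × (49/53) × (30/53) × (8/53) × (34/53) ≈ 0.0194616
cabernet: (9/138) × (8/9) × (2/9) × (7/9) × (4/9) ≈ 0.00445319
shiraz: (76/138) × (63/76) × (44/76) × (55/76) × (11/76) ≈ 0.027684
P(shiraz | x) = 0.027684 / 0.05159879 ≈ 0.537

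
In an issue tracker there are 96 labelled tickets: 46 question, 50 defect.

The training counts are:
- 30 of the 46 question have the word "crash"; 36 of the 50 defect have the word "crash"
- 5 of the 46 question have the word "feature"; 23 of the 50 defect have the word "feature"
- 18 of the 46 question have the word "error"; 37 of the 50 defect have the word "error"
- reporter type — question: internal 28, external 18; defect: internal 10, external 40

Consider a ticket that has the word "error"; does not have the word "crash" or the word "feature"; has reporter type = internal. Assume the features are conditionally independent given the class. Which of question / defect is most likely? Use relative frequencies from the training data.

question: (46/96) × (16/46) × (41/46) × (18/46) × (28/46) ≈ 0.0353826
defect: (50/96) × (14/50) × (27/50) × (37/50) × (10/50) = 0.011655
Highest score → question.

question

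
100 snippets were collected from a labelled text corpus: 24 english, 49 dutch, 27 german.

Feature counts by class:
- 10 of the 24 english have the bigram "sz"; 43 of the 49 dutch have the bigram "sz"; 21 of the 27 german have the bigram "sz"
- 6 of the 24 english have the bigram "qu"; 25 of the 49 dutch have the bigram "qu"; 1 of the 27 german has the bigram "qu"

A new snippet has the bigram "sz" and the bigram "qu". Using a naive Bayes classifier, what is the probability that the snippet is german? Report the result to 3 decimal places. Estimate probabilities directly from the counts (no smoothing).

0.031

english: (24/100) × (10/24) × (6/24) = 0.025
dutch: (49/100) × (43/49) × (25/49) ≈ 0.219388
german: (27/100) × (21/27) × (1/27) ≈ 0.00777778
P(german | x) = 0.00777778 / 0.25216578 ≈ 0.031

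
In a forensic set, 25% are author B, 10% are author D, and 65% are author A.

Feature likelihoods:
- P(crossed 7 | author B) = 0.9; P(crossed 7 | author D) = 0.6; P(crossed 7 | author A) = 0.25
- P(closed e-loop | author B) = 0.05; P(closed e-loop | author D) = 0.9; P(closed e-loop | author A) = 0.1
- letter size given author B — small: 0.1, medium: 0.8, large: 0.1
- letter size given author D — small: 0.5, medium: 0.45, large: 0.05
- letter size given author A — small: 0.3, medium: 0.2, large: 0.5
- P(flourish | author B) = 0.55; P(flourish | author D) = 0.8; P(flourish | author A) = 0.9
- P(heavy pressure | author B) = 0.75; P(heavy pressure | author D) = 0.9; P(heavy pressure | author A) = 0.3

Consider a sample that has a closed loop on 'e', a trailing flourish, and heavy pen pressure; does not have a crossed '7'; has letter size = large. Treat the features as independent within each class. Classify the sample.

author A

author B: 0.25 × (1−0.9) × 0.05 × 0.1 × 0.55 × 0.75 = 0.0000515625
author D: 0.1 × (1−0.6) × 0.9 × 0.05 × 0.8 × 0.9 = 0.001296
author A: 0.65 × (1−0.25) × 0.1 × 0.5 × 0.9 × 0.3 = 0.00658125
Highest score → author A.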